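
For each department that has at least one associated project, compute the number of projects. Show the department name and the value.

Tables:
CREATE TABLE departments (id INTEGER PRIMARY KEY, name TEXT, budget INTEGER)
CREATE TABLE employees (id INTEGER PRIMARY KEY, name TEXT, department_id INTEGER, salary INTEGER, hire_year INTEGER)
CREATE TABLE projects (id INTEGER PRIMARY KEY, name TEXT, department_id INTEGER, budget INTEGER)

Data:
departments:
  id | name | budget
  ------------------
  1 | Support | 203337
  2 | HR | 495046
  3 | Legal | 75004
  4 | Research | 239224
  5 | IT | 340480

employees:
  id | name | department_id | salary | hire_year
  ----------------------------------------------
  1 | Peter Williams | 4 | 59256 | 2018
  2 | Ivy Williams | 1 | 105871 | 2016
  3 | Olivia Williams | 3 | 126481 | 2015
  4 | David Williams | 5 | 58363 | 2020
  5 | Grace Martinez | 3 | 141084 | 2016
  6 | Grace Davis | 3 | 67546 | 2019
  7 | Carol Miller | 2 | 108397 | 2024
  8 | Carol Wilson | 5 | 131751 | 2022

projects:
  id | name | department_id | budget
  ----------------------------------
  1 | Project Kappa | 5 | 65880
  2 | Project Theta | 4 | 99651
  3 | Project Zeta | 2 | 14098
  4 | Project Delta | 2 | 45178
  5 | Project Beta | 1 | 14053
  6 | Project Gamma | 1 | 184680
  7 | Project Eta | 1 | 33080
SELECT p.name, COUNT(*) AS n FROM projects c JOIN departments p ON c.department_id = p.id GROUP BY p.id, p.name

Execution result:
name | n
Support | 3
HR | 2
Research | 1
IT | 1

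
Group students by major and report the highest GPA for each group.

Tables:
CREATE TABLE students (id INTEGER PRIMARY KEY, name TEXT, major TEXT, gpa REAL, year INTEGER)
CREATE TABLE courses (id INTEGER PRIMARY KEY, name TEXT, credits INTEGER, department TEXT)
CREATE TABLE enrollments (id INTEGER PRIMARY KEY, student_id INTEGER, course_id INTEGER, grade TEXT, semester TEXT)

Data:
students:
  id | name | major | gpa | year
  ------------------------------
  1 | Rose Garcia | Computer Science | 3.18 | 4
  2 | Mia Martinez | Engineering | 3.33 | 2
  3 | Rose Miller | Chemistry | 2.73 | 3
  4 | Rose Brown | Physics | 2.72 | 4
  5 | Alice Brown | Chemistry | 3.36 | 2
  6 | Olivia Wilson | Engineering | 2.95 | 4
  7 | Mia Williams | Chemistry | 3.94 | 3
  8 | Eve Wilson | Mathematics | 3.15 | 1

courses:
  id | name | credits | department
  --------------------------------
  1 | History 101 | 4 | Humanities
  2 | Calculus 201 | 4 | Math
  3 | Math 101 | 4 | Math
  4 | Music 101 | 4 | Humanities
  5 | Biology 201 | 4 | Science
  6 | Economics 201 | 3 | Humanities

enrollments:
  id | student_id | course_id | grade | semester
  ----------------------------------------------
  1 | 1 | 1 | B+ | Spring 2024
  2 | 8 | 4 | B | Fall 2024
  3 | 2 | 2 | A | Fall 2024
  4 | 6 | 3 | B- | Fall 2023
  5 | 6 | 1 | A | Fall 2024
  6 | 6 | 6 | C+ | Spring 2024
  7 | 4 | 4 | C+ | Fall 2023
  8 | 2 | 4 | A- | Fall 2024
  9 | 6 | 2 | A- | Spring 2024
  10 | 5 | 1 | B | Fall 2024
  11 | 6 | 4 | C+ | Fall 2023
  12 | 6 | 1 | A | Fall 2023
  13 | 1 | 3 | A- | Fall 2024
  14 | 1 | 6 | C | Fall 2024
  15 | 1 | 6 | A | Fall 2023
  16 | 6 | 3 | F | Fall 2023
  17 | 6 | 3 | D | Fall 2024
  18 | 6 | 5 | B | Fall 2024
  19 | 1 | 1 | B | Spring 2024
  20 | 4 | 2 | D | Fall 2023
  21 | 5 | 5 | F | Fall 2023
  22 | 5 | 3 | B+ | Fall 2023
SELECT major, MAX(gpa) AS max_gpa FROM students GROUP BY major

Execution result:
major | max_gpa
Chemistry | 3.94
Computer Science | 3.18
Engineering | 3.33
Mathematics | 3.15
Physics | 2.72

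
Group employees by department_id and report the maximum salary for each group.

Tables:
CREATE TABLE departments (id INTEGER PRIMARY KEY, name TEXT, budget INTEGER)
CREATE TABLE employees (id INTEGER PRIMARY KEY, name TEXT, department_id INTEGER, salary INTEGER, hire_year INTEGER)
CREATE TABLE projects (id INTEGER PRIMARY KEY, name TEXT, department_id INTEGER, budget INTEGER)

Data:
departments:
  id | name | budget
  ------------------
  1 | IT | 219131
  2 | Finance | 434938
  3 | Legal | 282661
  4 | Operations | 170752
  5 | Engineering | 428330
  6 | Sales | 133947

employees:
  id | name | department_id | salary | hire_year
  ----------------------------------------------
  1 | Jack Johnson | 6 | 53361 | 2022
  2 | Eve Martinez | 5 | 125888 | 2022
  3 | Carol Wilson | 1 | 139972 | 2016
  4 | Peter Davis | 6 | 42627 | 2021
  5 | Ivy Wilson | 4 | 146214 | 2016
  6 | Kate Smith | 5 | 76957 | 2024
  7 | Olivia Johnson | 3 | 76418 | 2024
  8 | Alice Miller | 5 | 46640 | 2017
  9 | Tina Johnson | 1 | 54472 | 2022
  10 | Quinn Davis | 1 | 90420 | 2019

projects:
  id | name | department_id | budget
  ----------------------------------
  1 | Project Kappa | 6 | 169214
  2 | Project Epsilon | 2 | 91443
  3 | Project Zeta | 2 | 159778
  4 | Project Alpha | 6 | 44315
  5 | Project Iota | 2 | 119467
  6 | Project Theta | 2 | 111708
SELECT department_id, MAX(salary) AS max_salary FROM employees GROUP BY department_id

Execution result:
department_id | max_salary
1 | 139972
3 | 76418
4 | 146214
5 | 125888
6 | 53361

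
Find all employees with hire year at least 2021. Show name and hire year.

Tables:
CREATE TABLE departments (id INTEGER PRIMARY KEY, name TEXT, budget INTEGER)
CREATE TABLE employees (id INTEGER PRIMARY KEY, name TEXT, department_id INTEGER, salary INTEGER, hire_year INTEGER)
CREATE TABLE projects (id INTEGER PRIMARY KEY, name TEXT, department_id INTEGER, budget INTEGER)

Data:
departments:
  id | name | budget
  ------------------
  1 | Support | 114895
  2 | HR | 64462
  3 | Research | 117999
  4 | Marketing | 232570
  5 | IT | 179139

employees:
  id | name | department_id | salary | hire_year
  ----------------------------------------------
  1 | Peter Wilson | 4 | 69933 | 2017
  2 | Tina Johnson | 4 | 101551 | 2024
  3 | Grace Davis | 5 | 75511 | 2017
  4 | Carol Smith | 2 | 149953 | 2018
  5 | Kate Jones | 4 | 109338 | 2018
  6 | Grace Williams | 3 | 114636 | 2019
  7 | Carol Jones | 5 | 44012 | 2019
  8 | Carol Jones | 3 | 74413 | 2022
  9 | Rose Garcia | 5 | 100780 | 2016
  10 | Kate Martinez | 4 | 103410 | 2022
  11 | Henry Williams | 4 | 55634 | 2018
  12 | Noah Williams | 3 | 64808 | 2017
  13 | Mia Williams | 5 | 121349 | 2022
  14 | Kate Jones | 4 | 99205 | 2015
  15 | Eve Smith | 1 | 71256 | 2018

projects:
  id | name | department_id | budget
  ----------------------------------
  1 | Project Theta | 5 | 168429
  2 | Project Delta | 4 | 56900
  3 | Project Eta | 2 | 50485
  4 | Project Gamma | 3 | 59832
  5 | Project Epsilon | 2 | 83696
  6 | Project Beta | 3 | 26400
SELECT name, hire_year FROM employees WHERE hire_year >= 2021

Execution result:
name | hire_year
Tina Johnson | 2024
Carol Jones | 2022
Kate Martinez | 2022
Mia Williams | 2022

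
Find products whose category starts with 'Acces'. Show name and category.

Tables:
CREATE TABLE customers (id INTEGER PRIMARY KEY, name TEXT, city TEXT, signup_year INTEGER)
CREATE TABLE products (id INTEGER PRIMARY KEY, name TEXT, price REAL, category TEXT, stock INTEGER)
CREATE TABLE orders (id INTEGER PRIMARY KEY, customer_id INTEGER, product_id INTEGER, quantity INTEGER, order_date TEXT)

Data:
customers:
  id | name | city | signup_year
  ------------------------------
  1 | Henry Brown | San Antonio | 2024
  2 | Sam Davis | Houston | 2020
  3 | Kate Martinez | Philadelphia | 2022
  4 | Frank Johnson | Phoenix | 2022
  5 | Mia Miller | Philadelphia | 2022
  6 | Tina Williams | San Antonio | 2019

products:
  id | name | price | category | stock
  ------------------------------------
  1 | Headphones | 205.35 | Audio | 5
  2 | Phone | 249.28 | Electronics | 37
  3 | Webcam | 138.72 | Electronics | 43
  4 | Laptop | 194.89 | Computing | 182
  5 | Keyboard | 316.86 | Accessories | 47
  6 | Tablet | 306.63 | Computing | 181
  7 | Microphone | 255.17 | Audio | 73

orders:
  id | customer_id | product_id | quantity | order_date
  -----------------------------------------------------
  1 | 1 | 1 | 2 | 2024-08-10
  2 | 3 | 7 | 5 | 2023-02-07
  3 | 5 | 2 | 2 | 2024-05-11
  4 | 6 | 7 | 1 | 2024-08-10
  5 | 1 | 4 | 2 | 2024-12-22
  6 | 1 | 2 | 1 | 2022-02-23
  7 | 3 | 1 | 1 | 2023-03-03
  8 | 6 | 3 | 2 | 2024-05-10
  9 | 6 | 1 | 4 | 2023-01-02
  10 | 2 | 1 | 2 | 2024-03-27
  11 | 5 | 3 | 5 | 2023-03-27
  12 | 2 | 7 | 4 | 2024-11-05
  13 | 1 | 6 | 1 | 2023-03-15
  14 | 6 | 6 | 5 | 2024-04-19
SELECT name, category FROM products WHERE category LIKE 'Acces%'

Execution result:
name | category
Keyboard | Accessories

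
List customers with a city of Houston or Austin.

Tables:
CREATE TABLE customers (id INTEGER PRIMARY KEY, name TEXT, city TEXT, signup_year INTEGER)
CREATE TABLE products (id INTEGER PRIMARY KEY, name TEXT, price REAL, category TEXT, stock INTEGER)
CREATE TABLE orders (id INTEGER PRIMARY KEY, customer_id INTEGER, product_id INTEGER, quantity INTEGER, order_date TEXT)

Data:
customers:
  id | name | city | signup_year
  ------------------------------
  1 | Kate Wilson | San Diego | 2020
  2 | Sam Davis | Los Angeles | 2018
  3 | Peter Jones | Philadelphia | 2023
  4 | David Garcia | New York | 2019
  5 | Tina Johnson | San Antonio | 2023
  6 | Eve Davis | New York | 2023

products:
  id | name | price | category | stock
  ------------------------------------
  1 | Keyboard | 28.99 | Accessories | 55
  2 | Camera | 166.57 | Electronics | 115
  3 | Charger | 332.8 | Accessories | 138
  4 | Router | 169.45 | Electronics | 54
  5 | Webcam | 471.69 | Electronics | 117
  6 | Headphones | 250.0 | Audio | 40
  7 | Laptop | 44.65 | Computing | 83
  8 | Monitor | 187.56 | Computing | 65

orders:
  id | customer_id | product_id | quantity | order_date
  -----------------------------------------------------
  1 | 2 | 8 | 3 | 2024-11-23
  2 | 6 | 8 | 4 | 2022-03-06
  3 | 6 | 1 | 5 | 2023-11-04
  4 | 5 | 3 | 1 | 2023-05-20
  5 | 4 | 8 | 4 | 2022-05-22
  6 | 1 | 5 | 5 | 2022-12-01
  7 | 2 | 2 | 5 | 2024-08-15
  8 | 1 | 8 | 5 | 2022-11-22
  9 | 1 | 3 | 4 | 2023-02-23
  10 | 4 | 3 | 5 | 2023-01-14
SELECT name, city FROM customers WHERE city IN ('Houston', 'Austin')

Execution result:
(no rows)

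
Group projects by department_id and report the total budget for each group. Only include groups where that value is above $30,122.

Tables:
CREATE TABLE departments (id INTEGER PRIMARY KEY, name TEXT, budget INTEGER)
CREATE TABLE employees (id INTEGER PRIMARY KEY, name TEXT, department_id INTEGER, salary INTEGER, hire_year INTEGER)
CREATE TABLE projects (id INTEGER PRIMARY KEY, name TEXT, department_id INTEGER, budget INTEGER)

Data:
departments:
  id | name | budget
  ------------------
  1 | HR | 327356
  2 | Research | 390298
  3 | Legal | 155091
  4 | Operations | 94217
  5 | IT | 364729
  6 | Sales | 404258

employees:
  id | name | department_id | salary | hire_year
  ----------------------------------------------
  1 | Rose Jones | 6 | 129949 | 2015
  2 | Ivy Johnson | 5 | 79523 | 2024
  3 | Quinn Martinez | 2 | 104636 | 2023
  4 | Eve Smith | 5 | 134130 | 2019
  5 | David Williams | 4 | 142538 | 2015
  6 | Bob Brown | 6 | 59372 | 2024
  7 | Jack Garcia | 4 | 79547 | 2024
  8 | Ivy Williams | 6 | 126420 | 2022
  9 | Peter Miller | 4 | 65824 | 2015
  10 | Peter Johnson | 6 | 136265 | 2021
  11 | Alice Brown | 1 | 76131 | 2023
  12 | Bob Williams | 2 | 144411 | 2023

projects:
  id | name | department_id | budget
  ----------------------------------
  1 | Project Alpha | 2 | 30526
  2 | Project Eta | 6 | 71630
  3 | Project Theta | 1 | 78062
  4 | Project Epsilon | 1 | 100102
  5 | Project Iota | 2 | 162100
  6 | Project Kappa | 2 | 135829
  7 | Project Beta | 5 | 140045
SELECT department_id, SUM(budget) AS sum_budget FROM projects GROUP BY department_id HAVING SUM(budget) > 30122

Execution result:
department_id | sum_budget
1 | 178164
2 | 328455
5 | 140045
6 | 71630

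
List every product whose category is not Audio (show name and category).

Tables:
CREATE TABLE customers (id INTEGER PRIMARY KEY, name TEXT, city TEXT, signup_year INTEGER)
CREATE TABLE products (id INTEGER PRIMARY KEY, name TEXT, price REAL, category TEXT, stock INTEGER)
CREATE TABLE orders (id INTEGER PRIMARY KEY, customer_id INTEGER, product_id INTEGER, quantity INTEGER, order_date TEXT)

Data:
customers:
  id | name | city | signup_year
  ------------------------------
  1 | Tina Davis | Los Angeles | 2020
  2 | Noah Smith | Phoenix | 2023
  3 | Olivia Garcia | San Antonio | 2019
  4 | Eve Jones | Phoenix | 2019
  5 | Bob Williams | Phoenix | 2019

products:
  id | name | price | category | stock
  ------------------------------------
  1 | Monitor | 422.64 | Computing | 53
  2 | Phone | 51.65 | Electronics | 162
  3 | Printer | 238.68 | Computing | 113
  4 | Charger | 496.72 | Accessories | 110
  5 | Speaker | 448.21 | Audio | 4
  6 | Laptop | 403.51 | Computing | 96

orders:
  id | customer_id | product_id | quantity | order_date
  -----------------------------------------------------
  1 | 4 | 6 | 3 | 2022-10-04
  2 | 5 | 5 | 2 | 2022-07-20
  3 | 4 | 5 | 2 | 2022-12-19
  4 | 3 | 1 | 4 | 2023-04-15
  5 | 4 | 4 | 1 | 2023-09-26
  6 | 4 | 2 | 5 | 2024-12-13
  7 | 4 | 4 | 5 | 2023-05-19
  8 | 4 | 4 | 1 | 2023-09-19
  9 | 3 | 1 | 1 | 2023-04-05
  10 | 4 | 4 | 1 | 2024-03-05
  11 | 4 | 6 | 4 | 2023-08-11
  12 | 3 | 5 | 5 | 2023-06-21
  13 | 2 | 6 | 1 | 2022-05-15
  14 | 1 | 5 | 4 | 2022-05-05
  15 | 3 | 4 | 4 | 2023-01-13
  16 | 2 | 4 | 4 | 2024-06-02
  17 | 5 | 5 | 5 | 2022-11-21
SELECT name, category FROM products WHERE category <> 'Audio'

Execution result:
name | category
Monitor | Computing
Phone | Electronics
Printer | Computing
Charger | Accessories
Laptop | Computing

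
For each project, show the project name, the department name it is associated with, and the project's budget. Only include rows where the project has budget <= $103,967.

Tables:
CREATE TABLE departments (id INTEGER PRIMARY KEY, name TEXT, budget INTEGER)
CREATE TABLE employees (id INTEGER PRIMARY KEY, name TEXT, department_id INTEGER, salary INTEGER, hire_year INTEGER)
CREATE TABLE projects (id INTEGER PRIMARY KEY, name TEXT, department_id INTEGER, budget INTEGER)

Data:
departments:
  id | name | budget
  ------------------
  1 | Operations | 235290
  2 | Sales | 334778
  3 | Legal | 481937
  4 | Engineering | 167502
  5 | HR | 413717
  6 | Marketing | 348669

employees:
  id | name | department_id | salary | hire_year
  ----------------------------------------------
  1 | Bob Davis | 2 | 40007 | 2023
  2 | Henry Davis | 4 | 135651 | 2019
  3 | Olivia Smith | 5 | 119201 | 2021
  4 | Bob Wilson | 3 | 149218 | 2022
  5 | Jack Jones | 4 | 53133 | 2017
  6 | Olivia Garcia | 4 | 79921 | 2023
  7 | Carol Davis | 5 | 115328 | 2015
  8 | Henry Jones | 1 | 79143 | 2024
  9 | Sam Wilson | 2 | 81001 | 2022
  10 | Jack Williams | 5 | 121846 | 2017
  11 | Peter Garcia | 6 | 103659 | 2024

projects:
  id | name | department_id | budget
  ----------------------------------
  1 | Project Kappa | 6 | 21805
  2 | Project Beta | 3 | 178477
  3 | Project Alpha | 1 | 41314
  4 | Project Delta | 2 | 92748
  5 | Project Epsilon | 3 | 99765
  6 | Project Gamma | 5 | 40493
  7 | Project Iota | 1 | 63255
SELECT c.name, p.name AS department, c.budget FROM projects c JOIN departments p ON c.department_id = p.id WHERE c.budget <= 103967

Execution result:
name | department | budget
Project Kappa | Marketing | 21805
Project Alpha | Operations | 41314
Project Delta | Sales | 92748
Project Epsilon | Legal | 99765
Project Gamma | HR | 40493
Project Iota | Operations | 63255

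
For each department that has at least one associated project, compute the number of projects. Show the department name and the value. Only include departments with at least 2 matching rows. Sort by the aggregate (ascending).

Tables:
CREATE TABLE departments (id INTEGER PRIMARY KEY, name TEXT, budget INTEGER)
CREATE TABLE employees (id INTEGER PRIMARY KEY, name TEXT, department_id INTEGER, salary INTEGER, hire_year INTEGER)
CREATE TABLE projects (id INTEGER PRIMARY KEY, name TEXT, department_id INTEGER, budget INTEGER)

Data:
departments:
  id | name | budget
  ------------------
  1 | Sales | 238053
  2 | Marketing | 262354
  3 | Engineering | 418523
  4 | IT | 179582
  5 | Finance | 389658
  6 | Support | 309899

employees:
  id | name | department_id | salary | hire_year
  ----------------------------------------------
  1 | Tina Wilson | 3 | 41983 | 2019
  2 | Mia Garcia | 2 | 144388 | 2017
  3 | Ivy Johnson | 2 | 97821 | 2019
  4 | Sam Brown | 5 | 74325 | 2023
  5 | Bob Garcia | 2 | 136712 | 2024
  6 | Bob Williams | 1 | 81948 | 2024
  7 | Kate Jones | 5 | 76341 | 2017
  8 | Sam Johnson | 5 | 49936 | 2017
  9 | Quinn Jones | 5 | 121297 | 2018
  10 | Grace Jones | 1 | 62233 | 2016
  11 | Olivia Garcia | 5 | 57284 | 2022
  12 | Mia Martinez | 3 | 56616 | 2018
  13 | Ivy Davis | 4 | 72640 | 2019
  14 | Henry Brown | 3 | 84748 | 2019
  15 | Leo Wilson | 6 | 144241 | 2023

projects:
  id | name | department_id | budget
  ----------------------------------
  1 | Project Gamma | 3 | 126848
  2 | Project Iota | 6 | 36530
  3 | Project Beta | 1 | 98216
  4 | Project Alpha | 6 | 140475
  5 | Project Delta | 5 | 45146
SELECT p.name, COUNT(*) AS n FROM projects c JOIN departments p ON c.department_id = p.id GROUP BY p.id, p.name HAVING COUNT(*) >= 2 ORDER BY n ASC

Execution result:
name | n
Support | 2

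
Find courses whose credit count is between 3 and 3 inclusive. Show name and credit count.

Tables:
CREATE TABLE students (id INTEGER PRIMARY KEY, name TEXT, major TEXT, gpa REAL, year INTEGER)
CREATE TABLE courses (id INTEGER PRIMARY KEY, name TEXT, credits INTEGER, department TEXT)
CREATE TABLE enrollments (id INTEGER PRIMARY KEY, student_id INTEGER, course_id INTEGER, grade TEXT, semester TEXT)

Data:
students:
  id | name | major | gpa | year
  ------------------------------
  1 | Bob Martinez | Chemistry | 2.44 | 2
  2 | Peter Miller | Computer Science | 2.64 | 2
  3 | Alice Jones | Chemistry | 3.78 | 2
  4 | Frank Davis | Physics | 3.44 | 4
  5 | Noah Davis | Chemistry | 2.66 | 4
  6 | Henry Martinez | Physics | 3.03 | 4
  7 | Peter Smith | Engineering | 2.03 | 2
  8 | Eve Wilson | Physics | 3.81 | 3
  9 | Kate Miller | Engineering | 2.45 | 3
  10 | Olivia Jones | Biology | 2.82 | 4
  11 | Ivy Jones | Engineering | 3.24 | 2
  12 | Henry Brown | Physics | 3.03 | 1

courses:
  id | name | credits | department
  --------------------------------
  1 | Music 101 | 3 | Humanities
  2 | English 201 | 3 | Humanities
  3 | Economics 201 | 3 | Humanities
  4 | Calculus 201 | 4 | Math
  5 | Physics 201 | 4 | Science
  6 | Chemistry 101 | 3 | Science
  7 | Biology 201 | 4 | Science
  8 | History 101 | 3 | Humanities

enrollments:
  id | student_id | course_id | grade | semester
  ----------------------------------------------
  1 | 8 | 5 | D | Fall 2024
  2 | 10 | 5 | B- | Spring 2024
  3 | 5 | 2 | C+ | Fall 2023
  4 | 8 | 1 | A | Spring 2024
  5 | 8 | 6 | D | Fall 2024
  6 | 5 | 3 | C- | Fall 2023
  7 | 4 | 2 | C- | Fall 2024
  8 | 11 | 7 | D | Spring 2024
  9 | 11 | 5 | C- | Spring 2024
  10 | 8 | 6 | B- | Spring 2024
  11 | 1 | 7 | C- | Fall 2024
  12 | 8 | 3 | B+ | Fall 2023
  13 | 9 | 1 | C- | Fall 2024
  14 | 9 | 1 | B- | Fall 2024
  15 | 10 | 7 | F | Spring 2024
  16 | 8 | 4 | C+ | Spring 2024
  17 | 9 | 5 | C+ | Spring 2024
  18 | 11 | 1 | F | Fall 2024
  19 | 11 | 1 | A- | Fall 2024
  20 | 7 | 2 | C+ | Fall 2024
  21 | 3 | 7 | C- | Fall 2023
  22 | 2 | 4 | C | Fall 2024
SELECT name, credits FROM courses WHERE credits BETWEEN 3 AND 3

Execution result:
name | credits
Music 101 | 3
English 201 | 3
Economics 201 | 3
Chemistry 101 | 3
History 101 | 3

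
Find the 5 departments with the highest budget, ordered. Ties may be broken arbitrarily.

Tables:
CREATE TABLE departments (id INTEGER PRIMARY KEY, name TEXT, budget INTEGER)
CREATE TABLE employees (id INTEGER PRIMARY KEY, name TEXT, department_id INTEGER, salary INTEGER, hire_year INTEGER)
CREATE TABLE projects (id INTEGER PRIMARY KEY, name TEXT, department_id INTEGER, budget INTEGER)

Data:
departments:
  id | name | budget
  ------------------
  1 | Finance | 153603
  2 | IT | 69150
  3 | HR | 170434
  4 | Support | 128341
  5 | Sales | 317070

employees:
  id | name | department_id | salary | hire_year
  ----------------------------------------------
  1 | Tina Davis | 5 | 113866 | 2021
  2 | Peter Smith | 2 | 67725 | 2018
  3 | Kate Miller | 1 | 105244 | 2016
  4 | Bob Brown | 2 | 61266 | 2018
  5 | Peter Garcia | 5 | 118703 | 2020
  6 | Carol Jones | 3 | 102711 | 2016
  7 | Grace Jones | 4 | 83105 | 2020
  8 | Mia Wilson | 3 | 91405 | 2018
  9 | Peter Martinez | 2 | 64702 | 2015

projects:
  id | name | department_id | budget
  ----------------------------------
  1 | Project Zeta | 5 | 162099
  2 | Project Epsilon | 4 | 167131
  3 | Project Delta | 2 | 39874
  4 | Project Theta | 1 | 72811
SELECT name, budget FROM departments ORDER BY budget DESC LIMIT 5

Execution result:
name | budget
Sales | 317070
HR | 170434
Finance | 153603
Support | 128341
IT | 69150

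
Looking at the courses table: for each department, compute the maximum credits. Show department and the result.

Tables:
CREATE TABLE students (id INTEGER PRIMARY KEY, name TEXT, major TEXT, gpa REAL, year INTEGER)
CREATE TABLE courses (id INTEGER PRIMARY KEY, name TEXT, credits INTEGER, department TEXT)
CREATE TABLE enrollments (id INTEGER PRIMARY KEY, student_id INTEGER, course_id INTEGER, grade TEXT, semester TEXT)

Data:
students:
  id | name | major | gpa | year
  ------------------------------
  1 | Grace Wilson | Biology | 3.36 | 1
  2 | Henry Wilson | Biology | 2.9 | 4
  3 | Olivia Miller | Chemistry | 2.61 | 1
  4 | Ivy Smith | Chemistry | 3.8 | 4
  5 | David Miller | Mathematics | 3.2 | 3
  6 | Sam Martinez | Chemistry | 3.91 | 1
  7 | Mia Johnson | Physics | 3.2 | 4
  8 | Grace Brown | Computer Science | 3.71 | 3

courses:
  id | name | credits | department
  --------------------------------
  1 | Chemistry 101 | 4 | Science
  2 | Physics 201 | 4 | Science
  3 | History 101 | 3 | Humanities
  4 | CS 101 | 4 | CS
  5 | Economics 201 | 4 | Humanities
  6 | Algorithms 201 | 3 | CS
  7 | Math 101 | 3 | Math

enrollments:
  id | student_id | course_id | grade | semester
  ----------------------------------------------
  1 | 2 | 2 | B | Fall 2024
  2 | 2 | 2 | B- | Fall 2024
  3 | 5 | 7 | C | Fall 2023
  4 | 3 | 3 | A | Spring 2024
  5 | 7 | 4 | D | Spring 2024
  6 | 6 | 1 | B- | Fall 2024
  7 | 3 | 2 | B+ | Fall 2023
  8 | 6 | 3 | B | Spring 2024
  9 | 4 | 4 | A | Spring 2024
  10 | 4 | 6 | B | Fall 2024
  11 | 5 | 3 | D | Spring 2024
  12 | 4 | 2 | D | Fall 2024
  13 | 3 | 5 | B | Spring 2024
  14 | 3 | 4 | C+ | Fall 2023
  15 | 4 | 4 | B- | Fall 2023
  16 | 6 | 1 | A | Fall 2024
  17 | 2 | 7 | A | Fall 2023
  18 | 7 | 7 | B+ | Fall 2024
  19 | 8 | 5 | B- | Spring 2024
SELECT department, MAX(credits) AS max_credits FROM courses GROUP BY department

Execution result:
department | max_credits
CS | 4
Humanities | 4
Math | 3
Science | 4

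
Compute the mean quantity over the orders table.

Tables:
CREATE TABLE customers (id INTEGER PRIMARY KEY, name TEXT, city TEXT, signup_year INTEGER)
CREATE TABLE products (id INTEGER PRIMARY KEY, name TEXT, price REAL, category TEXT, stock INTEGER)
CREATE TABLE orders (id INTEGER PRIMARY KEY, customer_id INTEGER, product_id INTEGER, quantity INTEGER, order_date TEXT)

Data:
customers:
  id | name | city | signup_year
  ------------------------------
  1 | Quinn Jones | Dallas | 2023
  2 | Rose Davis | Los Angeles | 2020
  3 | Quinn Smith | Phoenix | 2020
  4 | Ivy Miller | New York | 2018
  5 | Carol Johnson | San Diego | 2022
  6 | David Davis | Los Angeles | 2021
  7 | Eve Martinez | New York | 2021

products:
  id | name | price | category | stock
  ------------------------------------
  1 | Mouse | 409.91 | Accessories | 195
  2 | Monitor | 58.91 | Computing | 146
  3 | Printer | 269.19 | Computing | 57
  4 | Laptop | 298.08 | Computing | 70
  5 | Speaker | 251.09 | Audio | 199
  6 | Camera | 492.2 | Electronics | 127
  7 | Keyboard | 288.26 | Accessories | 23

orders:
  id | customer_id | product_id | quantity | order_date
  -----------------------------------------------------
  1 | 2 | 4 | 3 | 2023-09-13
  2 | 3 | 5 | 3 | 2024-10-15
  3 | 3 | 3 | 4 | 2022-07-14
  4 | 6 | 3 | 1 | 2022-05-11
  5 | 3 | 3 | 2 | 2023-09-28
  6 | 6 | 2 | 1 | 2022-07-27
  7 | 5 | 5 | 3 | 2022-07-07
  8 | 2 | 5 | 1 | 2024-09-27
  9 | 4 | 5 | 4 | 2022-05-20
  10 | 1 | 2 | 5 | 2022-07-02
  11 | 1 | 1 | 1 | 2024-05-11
SELECT AVG(quantity) FROM orders

Execution result:
2.55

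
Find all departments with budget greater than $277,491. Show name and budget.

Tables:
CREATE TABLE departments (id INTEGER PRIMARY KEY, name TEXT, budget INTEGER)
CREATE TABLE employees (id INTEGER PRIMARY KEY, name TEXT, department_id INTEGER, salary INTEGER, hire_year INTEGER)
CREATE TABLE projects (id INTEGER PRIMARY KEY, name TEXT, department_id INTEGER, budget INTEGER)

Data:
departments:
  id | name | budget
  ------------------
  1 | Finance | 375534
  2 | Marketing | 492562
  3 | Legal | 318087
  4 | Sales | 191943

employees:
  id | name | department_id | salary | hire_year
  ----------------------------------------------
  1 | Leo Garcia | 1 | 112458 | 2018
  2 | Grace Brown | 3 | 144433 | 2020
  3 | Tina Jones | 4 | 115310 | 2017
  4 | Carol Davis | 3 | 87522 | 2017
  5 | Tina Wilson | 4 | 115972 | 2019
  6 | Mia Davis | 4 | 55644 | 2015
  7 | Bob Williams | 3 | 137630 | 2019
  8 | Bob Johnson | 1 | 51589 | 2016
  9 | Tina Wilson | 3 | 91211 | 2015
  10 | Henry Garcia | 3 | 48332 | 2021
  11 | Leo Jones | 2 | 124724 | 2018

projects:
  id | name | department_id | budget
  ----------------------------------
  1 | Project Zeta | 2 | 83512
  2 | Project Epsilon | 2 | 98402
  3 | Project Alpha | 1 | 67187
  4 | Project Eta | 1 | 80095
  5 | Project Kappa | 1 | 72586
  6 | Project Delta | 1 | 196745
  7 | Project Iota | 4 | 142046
SELECT name, budget FROM departments WHERE budget > 277491

Execution result:
name | budget
Finance | 375534
Marketing | 492562
Legal | 318087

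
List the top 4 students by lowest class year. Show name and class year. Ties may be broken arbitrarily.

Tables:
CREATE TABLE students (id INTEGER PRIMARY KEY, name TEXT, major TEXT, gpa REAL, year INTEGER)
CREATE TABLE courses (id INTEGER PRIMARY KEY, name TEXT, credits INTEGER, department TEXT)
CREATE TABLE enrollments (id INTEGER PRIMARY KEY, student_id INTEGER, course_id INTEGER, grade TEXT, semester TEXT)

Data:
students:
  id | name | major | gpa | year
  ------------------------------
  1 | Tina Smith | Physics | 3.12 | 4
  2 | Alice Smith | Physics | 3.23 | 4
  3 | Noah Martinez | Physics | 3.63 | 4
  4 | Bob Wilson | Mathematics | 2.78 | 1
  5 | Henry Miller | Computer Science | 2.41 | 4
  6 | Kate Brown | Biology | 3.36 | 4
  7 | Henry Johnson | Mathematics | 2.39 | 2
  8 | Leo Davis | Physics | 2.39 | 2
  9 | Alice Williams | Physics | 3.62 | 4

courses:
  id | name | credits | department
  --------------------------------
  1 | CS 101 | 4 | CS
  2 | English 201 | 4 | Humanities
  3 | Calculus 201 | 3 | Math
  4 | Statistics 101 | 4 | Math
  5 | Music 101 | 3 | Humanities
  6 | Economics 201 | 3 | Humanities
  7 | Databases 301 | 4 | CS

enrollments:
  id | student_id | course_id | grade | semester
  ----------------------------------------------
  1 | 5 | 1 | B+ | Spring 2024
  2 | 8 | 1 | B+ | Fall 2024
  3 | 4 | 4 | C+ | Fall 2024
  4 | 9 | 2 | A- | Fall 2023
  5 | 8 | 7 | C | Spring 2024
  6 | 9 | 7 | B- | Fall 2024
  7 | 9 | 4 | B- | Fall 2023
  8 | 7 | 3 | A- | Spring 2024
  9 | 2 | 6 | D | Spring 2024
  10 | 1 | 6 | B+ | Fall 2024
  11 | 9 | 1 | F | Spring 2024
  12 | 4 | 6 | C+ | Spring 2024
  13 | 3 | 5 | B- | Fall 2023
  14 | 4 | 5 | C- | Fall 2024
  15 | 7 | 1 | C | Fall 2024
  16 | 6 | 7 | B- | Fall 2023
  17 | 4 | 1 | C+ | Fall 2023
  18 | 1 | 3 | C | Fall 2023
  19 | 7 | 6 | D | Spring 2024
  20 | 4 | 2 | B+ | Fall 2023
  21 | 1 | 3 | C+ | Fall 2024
SELECT name, year FROM students ORDER BY year ASC LIMIT 4

Execution result:
name | year
Bob Wilson | 1
Henry Johnson | 2
Leo Davis | 2
Tina Smith | 4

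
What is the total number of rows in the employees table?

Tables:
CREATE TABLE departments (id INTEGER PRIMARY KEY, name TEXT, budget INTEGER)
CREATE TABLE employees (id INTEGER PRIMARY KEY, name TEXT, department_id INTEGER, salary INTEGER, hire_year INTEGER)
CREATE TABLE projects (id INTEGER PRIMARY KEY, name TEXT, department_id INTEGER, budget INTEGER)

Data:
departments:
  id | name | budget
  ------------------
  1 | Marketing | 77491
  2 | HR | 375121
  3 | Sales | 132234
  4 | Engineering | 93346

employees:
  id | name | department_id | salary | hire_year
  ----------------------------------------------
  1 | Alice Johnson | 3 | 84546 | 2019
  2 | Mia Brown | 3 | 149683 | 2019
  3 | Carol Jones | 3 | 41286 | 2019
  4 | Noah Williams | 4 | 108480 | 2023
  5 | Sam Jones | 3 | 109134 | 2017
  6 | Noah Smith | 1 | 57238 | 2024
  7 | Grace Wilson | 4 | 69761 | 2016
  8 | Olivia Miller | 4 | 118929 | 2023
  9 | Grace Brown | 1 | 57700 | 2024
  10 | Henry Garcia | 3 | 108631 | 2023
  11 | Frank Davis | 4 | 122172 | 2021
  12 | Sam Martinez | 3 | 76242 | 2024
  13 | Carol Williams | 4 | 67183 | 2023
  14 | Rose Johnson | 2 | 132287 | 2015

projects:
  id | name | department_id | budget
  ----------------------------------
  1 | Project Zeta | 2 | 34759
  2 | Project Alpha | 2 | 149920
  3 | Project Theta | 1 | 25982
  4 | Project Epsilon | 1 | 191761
SELECT COUNT(*) FROM employees

Execution result:
14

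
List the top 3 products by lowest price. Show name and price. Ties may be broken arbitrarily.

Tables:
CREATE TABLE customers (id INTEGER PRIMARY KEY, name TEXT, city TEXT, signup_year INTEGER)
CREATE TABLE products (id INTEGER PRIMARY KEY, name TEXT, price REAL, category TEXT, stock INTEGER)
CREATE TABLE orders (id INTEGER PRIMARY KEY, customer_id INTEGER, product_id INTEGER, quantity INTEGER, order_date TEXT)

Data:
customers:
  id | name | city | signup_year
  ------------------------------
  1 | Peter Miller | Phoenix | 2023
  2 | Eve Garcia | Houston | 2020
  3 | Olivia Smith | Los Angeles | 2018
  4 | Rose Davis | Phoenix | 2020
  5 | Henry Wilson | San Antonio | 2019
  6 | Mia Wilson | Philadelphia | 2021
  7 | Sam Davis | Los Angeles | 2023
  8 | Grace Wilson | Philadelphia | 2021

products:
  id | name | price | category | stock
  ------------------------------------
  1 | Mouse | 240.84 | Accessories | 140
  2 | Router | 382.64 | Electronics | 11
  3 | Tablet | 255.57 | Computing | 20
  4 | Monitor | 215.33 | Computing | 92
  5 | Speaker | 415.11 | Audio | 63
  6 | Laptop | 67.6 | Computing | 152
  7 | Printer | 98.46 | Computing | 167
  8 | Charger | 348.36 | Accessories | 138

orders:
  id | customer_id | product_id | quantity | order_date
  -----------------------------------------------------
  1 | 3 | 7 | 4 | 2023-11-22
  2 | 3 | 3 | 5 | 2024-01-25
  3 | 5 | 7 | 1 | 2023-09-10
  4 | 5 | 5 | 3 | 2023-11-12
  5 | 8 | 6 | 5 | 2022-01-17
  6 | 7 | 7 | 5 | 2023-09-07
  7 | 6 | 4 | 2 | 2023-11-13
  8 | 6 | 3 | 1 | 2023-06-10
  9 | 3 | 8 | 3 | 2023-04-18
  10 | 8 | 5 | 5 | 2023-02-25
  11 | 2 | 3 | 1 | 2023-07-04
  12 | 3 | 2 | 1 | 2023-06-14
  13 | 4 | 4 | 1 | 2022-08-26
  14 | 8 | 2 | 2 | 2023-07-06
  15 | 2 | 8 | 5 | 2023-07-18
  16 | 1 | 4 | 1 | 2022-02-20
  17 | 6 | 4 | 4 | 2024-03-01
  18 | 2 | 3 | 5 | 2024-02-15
SELECT name, price FROM products ORDER BY price ASC LIMIT 3

Execution result:
name | price
Laptop | 67.60
Printer | 98.46
Monitor | 215.33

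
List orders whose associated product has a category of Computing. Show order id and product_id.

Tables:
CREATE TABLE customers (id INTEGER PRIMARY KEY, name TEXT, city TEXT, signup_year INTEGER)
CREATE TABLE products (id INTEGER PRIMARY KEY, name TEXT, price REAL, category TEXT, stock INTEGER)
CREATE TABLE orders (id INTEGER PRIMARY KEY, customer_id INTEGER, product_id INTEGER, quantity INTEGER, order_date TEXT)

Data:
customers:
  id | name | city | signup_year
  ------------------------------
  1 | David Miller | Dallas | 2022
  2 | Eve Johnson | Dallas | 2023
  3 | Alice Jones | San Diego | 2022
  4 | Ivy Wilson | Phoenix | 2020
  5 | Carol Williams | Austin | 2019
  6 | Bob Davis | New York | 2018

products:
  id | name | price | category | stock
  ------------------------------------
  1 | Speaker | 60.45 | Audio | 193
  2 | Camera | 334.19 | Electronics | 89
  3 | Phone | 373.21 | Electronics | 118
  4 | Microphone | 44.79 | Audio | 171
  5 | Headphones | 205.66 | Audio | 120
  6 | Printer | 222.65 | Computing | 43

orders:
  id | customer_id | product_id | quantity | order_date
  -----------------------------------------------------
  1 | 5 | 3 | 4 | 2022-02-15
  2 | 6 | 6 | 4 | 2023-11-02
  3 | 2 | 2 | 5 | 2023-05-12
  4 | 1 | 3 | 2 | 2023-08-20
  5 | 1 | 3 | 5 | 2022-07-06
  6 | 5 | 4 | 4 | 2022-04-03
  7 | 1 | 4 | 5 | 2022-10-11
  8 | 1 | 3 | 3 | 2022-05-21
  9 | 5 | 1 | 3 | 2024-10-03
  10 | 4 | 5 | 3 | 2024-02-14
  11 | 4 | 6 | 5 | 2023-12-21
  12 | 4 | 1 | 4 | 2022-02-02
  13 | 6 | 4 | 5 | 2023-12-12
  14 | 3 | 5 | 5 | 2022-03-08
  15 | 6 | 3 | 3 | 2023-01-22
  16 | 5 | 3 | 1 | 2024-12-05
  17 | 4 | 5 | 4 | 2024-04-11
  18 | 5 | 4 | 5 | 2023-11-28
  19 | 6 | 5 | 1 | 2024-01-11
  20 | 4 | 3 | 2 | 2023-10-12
SELECT id, product_id FROM orders WHERE product_id IN (SELECT id FROM products WHERE category = 'Computing')

Execution result:
id | product_id
2 | 6
11 | 6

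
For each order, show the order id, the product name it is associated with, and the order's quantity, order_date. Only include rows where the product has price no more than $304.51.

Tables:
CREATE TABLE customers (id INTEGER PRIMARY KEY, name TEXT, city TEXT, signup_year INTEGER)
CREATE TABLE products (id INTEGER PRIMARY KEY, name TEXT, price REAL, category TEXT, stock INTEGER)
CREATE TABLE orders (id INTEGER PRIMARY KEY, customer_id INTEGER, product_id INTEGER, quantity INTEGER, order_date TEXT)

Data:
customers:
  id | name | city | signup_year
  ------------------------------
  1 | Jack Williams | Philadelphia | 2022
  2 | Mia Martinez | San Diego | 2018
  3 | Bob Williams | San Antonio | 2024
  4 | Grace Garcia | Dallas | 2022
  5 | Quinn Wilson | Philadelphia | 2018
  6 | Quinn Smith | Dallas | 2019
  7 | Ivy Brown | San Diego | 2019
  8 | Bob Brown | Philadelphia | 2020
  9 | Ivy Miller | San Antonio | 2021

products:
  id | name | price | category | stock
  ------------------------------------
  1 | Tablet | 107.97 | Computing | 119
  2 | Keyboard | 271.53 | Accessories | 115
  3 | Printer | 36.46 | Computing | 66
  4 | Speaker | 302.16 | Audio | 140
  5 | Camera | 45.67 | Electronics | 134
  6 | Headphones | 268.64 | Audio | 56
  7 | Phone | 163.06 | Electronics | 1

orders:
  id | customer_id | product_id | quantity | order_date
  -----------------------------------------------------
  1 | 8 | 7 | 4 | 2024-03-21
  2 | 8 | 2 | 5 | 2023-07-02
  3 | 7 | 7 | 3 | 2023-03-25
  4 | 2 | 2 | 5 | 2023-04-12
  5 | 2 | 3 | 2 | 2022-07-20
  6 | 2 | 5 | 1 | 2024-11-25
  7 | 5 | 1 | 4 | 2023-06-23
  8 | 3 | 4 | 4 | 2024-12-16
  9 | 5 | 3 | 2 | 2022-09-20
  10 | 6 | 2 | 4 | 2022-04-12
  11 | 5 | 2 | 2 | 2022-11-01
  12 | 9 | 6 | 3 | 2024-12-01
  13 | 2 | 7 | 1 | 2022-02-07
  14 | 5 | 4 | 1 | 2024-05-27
SELECT c.id, p.name AS product, c.quantity, c.order_date FROM orders c JOIN products p ON c.product_id = p.id WHERE p.price <= 304.51

Execution result:
id | product | quantity | order_date
1 | Phone | 4 | 2024-03-21
2 | Keyboard | 5 | 2023-07-02
3 | Phone | 3 | 2023-03-25
4 | Keyboard | 5 | 2023-04-12
5 | Printer | 2 | 2022-07-20
6 | Camera | 1 | 2024-11-25
7 | Tablet | 4 | 2023-06-23
8 | Speaker | 4 | 2024-12-16
9 | Printer | 2 | 2022-09-20
10 | Keyboard | 4 | 2022-04-12
11 | Keyboard | 2 | 2022-11-01
12 | Headphones | 3 | 2024-12-01
13 | Phone | 1 | 2022-02-07
14 | Speaker | 1 | 2024-05-27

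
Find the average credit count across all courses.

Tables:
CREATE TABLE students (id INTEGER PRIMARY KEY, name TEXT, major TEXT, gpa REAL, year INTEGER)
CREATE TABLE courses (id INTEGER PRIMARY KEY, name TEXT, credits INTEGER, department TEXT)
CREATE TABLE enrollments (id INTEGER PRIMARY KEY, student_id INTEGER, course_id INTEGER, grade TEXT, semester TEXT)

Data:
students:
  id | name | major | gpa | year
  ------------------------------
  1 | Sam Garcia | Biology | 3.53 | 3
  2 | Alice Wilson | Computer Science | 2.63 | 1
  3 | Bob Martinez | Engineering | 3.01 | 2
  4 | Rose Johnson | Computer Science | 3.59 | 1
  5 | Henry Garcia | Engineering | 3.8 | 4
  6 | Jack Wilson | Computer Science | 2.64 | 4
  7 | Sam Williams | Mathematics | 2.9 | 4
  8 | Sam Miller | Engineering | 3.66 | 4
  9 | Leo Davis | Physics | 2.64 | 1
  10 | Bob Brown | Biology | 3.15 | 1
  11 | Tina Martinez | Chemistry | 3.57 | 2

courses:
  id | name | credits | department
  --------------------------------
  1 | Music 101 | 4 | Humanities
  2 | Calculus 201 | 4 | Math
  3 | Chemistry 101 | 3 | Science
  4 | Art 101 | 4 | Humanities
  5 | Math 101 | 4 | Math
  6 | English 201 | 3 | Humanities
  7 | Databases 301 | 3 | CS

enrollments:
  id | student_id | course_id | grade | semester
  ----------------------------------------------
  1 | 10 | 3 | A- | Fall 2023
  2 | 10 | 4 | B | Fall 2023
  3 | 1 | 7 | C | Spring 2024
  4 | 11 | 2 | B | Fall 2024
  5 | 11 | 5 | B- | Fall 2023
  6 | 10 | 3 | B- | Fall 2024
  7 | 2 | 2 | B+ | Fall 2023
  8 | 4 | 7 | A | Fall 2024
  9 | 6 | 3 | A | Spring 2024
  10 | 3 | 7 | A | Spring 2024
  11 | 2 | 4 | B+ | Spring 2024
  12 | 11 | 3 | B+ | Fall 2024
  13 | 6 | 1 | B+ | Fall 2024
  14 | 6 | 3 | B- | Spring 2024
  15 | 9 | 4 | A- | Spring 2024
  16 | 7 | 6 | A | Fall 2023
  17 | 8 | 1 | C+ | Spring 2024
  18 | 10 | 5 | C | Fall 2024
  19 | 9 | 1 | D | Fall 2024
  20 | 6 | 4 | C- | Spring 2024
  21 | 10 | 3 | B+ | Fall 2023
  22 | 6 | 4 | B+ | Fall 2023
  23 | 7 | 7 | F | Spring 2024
SELECT AVG(credits) FROM courses

Execution result:
3.57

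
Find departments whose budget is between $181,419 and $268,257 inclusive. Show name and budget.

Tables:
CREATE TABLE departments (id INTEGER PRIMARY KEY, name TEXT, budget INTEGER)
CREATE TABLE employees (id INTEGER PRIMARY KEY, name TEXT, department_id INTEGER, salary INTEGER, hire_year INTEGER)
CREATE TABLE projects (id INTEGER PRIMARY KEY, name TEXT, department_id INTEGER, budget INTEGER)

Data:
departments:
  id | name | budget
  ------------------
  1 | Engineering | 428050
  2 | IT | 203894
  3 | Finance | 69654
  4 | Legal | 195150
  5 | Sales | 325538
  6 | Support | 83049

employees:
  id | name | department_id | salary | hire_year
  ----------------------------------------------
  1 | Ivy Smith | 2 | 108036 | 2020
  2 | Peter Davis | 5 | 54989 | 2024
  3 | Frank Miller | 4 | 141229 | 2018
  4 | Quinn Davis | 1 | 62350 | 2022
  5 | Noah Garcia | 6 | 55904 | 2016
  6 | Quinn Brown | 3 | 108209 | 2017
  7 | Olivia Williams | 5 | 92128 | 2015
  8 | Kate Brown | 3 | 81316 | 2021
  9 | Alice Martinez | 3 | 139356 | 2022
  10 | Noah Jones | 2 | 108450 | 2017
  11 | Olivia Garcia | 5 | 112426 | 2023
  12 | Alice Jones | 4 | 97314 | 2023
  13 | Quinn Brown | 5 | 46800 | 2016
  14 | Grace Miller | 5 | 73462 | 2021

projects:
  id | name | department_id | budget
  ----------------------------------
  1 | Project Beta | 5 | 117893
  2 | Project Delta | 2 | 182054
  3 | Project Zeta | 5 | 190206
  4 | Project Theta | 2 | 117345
SELECT name, budget FROM departments WHERE budget BETWEEN 181419 AND 268257

Execution result:
name | budget
IT | 203894
Legal | 195150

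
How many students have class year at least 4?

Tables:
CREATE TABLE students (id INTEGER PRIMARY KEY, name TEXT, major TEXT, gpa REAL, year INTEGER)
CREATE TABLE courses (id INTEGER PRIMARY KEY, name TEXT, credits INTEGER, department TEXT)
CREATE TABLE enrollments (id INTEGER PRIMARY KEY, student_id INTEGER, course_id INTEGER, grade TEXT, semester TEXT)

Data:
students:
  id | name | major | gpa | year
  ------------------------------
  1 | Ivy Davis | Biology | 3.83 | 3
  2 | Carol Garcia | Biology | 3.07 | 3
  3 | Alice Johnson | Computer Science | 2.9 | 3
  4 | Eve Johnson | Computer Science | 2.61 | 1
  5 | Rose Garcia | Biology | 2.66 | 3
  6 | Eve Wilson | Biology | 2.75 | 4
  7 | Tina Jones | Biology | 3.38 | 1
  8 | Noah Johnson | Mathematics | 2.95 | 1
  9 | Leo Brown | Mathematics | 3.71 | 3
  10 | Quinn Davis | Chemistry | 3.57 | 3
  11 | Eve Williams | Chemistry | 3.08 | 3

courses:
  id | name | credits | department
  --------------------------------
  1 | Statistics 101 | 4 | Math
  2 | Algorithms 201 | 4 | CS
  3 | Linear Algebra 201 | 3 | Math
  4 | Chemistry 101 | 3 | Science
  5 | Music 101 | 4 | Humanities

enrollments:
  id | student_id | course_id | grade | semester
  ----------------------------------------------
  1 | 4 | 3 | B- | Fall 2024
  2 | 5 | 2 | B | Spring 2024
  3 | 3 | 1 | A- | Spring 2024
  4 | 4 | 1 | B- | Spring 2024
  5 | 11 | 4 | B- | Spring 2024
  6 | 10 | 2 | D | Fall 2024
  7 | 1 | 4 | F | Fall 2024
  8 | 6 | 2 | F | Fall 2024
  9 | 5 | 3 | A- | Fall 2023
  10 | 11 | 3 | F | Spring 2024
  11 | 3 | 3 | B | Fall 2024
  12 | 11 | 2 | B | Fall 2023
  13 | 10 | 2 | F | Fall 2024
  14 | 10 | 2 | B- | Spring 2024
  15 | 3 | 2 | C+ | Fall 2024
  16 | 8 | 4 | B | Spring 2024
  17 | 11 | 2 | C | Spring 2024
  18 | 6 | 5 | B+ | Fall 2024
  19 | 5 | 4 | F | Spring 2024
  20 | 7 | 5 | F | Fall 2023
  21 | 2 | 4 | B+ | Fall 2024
SELECT COUNT(*) FROM students WHERE year >= 4

Execution result:
1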